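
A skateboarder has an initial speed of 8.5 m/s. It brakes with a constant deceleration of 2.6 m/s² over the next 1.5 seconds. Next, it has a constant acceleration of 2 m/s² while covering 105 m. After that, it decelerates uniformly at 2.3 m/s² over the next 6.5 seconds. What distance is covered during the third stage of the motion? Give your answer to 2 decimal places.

87.94 m

Phase 1 (decelerating): v₀ = 8.50 m/s, a = -2.6 m/s².
v = v₀ + at = 8.50 + (-2.6)(1.5) = 4.60 m/s
Δx = v₀t + ½at² = 8.50·1.5 + 0.5·-2.6·1.5² = 9.82 m

Phase 2 (accelerating): v₀ = 4.60 m/s, a = 2 m/s².
v² = v₀² + 2aΔx = 4.60² + 2·2·105 = 441 → v = 21.0 m/s
t = (v − v₀)/a = (21.0 − 4.60)/2 = 8.20 s

Phase 3 (decelerating): v₀ = 21.0 m/s, a = -2.3 m/s².
v = v₀ + at = 21.0 + (-2.3)(6.5) = 6.05 m/s
Δx = v₀t + ½at² = 21.0·6.5 + 0.5·-2.3·6.5² = 87.9 m
Distance in phase 3 = 87.9 m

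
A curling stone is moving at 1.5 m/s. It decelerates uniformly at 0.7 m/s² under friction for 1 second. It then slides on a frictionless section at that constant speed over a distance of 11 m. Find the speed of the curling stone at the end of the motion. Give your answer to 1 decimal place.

0.8 m/s

Phase 1 (decelerating): v₀ = 1.50 m/s, a = -0.7 m/s².
v = v₀ + at = 1.50 + (-0.7)(1) = 0.800 m/s
Δx = v₀t + ½at² = 1.50·1 + 0.5·-0.7·1² = 1.15 m

Phase 2 (constant speed): v₀ = 0.800 m/s, a = 0 m/s².
Constant speed: t = d/v = 11/0.800 = 13.8 s
Final speed = 0.800 m/s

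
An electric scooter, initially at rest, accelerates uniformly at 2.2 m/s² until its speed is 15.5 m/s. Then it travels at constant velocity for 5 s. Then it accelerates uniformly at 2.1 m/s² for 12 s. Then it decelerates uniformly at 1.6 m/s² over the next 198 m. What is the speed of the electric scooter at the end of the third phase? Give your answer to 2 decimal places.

40.70 m/s

Phase 1 (accelerating): v₀ = 0 m/s, a = 2.2 m/s².
v = v₀ + at → t = (15.5 − 0) / 2.2 = 7.05 s
v² = v₀² + 2aΔx → Δx = (15.5² − 0²)/(2·2.2) = 54.6 m

Phase 2 (constant speed): v₀ = 15.5 m/s, a = 0 m/s².
v = v₀ + at = 15.5 + (0)(5) = 15.5 m/s
Δx = v₀t + ½at² = 15.5·5 + 0.5·0·5² = 77.5 m

Phase 3 (accelerating): v₀ = 15.5 m/s, a = 2.1 m/s².
v = v₀ + at = 15.5 + (2.1)(12) = 40.7 m/s
Δx = v₀t + ½at² = 15.5·12 + 0.5·2.1·12² = 337 m
Speed at end of phase 3 = 40.7 m/s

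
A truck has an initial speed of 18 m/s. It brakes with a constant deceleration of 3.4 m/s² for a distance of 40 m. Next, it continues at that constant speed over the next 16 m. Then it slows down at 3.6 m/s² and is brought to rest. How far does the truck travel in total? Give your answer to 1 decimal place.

63.2 m

Phase 1 (decelerating): v₀ = 18.0 m/s, a = -3.4 m/s².
v² = v₀² + 2aΔx = 18.0² + 2·-3.4·40 = 52.0 → v = 7.21 m/s
t = (v − v₀)/a = (7.21 − 18.0)/-3.4 = 3.17 s

Phase 2 (constant speed): v₀ = 7.21 m/s, a = 0 m/s².
Constant speed: t = d/v = 16/7.21 = 2.22 s

Phase 3 (decelerating): v₀ = 7.21 m/s, a = -3.6 m/s².
v = v₀ + at → t = (0 − 7.21) / -3.6 = 2.00 s
v² = v₀² + 2aΔx → Δx = (0² − 7.21²)/(2·-3.6) = 7.22 m
Total distance = 40.0 + 16.0 + 7.22 = 63.2 m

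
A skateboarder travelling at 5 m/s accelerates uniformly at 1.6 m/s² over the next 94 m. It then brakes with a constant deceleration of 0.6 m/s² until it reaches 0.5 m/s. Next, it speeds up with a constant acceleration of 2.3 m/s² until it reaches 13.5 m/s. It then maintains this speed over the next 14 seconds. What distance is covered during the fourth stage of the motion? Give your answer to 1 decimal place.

Phase 1 (accelerating): v₀ = 5.00 m/s, a = 1.6 m/s².
v² = v₀² + 2aΔx = 5.00² + 2·1.6·94 = 326 → v = 18.0 m/s
t = (v − v₀)/a = (18.0 − 5.00)/1.6 = 8.16 s

Phase 2 (decelerating): v₀ = 18.0 m/s, a = -0.6 m/s².
v = v₀ + at → t = (0.5 − 18.0) / -0.6 = 29.2 s
v² = v₀² + 2aΔx → Δx = (0.5² − 18.0²)/(2·-0.6) = 271 m

Phase 3 (accelerating): v₀ = 0.500 m/s, a = 2.3 m/s².
v = v₀ + at → t = (13.5 − 0.500) / 2.3 = 5.65 s
v² = v₀² + 2aΔx → Δx = (13.5² − 0.500²)/(2·2.3) = 39.6 m

Phase 4 (constant speed): v₀ = 13.5 m/s, a = 0 m/s².
v = v₀ + at = 13.5 + (0)(14) = 13.5 m/s
Δx = v₀t + ½at² = 13.5·14 + 0.5·0·14² = 189 m
Distance in phase 4 = 189 m

189.0 m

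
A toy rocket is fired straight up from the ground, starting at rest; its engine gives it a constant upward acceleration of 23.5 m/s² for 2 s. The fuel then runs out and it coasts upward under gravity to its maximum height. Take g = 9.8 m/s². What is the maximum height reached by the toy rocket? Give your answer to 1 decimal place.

Phase 1 (powered ascent): v₀ = 0 m/s, a = 23.5 m/s².
v = v₀ + at = 0 + (23.5)(2) = 47.0 m/s
Δx = v₀t + ½at² = 0·2 + 0.5·23.5·2² = 47.0 m

Phase 2 (coasting upward): v₀ = 47.0 m/s, a = -9.8 m/s².
v = v₀ + at → t = (0 − 47.0) / -9.8 = 4.80 s
v² = v₀² + 2aΔx → Δx = (0² − 47.0²)/(2·-9.8) = 113 m
Maximum height = 47.0 + 113 = 160 m

159.7 m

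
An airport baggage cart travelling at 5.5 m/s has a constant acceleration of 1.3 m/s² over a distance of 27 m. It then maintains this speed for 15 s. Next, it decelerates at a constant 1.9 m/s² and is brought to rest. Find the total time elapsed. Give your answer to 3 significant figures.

Phase 1 (accelerating): v₀ = 5.50 m/s, a = 1.3 m/s².
v² = v₀² + 2aΔx = 5.50² + 2·1.3·27 = 100 → v = 10.0 m/s
t = (v − v₀)/a = (10.0 − 5.50)/1.3 = 3.48 s

Phase 2 (constant speed): v₀ = 10.0 m/s, a = 0 m/s².
v = v₀ + at = 10.0 + (0)(15) = 10.0 m/s
Δx = v₀t + ½at² = 10.0·15 + 0.5·0·15² = 150 m

Phase 3 (decelerating): v₀ = 10.0 m/s, a = -1.9 m/s².
v = v₀ + at → t = (0 − 10.0) / -1.9 = 5.27 s
v² = v₀² + 2aΔx → Δx = (0² − 10.0²)/(2·-1.9) = 26.4 m
Total time = 3.48 + 15.0 + 5.27 = 23.8 s

23.8 s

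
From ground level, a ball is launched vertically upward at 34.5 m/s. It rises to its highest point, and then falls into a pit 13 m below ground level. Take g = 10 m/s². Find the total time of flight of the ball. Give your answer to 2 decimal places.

7.26 s

Phase 1 (rising): v₀ = 34.5 m/s, a = -10 m/s².
v = v₀ + at → t = (0 − 34.5) / -10 = 3.45 s
v² = v₀² + 2aΔx → Δx = (0² − 34.5²)/(2·-10) = 59.5 m

Phase 2 (falling): v₀ = 0 m/s, a = -10 m/s².
Falls 72.5 m from rest: t = √(2·72.5/10) = 3.81 s; v = g·t = 38.1 m/s.
Total time = 3.45 + 3.81 = 7.26 s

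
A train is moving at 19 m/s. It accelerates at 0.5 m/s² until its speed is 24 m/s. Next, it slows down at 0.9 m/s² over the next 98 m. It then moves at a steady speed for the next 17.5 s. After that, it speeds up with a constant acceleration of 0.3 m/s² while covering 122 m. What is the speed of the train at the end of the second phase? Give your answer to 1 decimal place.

Phase 1 (accelerating): v₀ = 19.0 m/s, a = 0.5 m/s².
v = v₀ + at → t = (24 − 19.0) / 0.5 = 10.0 s
v² = v₀² + 2aΔx → Δx = (24² − 19.0²)/(2·0.5) = 215 m

Phase 2 (decelerating): v₀ = 24.0 m/s, a = -0.9 m/s².
v² = v₀² + 2aΔx = 24.0² + 2·-0.9·98 = 400 → v = 20.0 m/s
t = (v − v₀)/a = (20.0 − 24.0)/-0.9 = 4.46 s
Speed at end of phase 2 = 20.0 m/s

20.0 m/s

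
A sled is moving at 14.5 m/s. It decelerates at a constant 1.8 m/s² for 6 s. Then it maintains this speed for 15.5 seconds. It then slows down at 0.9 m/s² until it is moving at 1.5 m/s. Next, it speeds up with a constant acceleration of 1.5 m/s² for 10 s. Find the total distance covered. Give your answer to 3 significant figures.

Phase 1 (decelerating): v₀ = 14.5 m/s, a = -1.8 m/s².
v = v₀ + at = 14.5 + (-1.8)(6) = 3.70 m/s
Δx = v₀t + ½at² = 14.5·6 + 0.5·-1.8·6² = 54.6 m

Phase 2 (constant speed): v₀ = 3.70 m/s, a = 0 m/s².
v = v₀ + at = 3.70 + (0)(15.5) = 3.70 m/s
Δx = v₀t + ½at² = 3.70·15.5 + 0.5·0·15.5² = 57.3 m

Phase 3 (decelerating): v₀ = 3.70 m/s, a = -0.9 m/s².
v = v₀ + at → t = (1.5 − 3.70) / -0.9 = 2.44 s
v² = v₀² + 2aΔx → Δx = (1.5² − 3.70²)/(2·-0.9) = 6.36 m

Phase 4 (accelerating): v₀ = 1.50 m/s, a = 1.5 m/s².
v = v₀ + at = 1.50 + (1.5)(10) = 16.5 m/s
Δx = v₀t + ½at² = 1.50·10 + 0.5·1.5·10² = 90.0 m
Total distance = 54.6 + 57.3 + 6.36 + 90.0 = 208 m

208 m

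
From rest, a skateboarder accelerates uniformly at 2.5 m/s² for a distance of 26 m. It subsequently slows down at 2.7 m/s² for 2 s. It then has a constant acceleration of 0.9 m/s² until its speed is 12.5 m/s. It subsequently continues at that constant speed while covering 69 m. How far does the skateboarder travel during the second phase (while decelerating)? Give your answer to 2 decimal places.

17.40 m

Phase 1 (accelerating): v₀ = 0 m/s, a = 2.5 m/s².
v² = v₀² + 2aΔx = 0² + 2·2.5·26 = 130 → v = 11.4 m/s
t = (v − v₀)/a = (11.4 − 0)/2.5 = 4.56 s

Phase 2 (decelerating): v₀ = 11.4 m/s, a = -2.7 m/s².
v = v₀ + at = 11.4 + (-2.7)(2) = 6.00 m/s
Δx = v₀t + ½at² = 11.4·2 + 0.5·-2.7·2² = 17.4 m
Distance in phase 2 = 17.4 m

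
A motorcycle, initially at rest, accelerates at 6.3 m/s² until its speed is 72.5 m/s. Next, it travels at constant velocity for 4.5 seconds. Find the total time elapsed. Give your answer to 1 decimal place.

Phase 1 (accelerating): v₀ = 0 m/s, a = 6.3 m/s².
v = v₀ + at → t = (72.5 − 0) / 6.3 = 11.5 s
v² = v₀² + 2aΔx → Δx = (72.5² − 0²)/(2·6.3) = 417 m

Phase 2 (constant speed): v₀ = 72.5 m/s, a = 0 m/s².
v = v₀ + at = 72.5 + (0)(4.5) = 72.5 m/s
Δx = v₀t + ½at² = 72.5·4.5 + 0.5·0·4.5² = 326 m
Total time = 11.5 + 4.50 = 16.0 s

16.0 s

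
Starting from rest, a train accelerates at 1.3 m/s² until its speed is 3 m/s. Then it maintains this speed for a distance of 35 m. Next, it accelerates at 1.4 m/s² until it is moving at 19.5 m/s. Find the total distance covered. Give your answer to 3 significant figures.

171 m

Phase 1 (accelerating): v₀ = 0 m/s, a = 1.3 m/s².
v = v₀ + at → t = (3 − 0) / 1.3 = 2.31 s
v² = v₀² + 2aΔx → Δx = (3² − 0²)/(2·1.3) = 3.46 m

Phase 2 (constant speed): v₀ = 3.00 m/s, a = 0 m/s².
Constant speed: t = d/v = 35/3.00 = 11.7 s

Phase 3 (accelerating): v₀ = 3.00 m/s, a = 1.4 m/s².
v = v₀ + at → t = (19.5 − 3.00) / 1.4 = 11.8 s
v² = v₀² + 2aΔx → Δx = (19.5² − 3.00²)/(2·1.4) = 133 m
Total distance = 3.46 + 35.0 + 133 = 171 m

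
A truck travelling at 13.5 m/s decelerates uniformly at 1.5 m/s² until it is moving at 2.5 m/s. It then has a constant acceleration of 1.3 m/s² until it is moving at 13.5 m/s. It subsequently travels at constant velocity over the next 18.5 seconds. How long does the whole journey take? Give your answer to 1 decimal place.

34.3 s

Phase 1 (decelerating): v₀ = 13.5 m/s, a = -1.5 m/s².
v = v₀ + at → t = (2.5 − 13.5) / -1.5 = 7.33 s
v² = v₀² + 2aΔx → Δx = (2.5² − 13.5²)/(2·-1.5) = 58.7 m

Phase 2 (accelerating): v₀ = 2.50 m/s, a = 1.3 m/s².
v = v₀ + at → t = (13.5 − 2.50) / 1.3 = 8.46 s
v² = v₀² + 2aΔx → Δx = (13.5² − 2.50²)/(2·1.3) = 67.7 m

Phase 3 (constant speed): v₀ = 13.5 m/s, a = 0 m/s².
v = v₀ + at = 13.5 + (0)(18.5) = 13.5 m/s
Δx = v₀t + ½at² = 13.5·18.5 + 0.5·0·18.5² = 250 m
Total time = 7.33 + 8.46 + 18.5 = 34.3 s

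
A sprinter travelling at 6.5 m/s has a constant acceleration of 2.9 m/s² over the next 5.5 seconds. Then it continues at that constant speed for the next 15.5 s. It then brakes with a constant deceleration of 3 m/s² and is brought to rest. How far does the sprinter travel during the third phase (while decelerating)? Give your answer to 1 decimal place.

Phase 1 (accelerating): v₀ = 6.50 m/s, a = 2.9 m/s².
v = v₀ + at = 6.50 + (2.9)(5.5) = 22.4 m/s
Δx = v₀t + ½at² = 6.50·5.5 + 0.5·2.9·5.5² = 79.6 m

Phase 2 (constant speed): v₀ = 22.4 m/s, a = 0 m/s².
v = v₀ + at = 22.4 + (0)(15.5) = 22.4 m/s
Δx = v₀t + ½at² = 22.4·15.5 + 0.5·0·15.5² = 348 m

Phase 3 (decelerating): v₀ = 22.4 m/s, a = -3 m/s².
v = v₀ + at → t = (0 − 22.4) / -3 = 7.48 s
v² = v₀² + 2aΔx → Δx = (0² − 22.4²)/(2·-3) = 84.0 m
Distance in phase 3 = 84.0 m

84.0 m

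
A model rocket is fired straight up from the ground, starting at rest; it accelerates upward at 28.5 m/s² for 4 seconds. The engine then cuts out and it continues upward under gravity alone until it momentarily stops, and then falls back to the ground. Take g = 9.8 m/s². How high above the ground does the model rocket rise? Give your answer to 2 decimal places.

891.06 m

Phase 1 (powered ascent): v₀ = 0 m/s, a = 28.5 m/s².
v = v₀ + at = 0 + (28.5)(4) = 114 m/s
Δx = v₀t + ½at² = 0·4 + 0.5·28.5·4² = 228 m

Phase 2 (coasting upward): v₀ = 114 m/s, a = -9.8 m/s².
v = v₀ + at → t = (0 − 114) / -9.8 = 11.6 s
v² = v₀² + 2aΔx → Δx = (0² − 114²)/(2·-9.8) = 663 m
Maximum height = 228 + 663 = 891 m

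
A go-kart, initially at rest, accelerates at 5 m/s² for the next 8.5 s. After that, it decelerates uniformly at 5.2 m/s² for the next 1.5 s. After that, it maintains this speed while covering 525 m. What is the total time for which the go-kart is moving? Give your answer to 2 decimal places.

25.13 s

Phase 1 (accelerating): v₀ = 0 m/s, a = 5 m/s².
v = v₀ + at = 0 + (5)(8.5) = 42.5 m/s
Δx = v₀t + ½at² = 0·8.5 + 0.5·5·8.5² = 181 m

Phase 2 (decelerating): v₀ = 42.5 m/s, a = -5.2 m/s².
v = v₀ + at = 42.5 + (-5.2)(1.5) = 34.7 m/s
Δx = v₀t + ½at² = 42.5·1.5 + 0.5·-5.2·1.5² = 57.9 m

Phase 3 (constant speed): v₀ = 34.7 m/s, a = 0 m/s².
Constant speed: t = d/v = 525/34.7 = 15.1 s
Total time = 8.50 + 1.50 + 15.1 = 25.1 s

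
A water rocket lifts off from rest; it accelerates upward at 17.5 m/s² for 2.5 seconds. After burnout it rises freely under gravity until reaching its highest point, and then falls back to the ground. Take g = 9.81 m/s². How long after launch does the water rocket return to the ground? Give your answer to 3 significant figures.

12.5 s

Phase 1 (powered ascent): v₀ = 0 m/s, a = 17.5 m/s².
v = v₀ + at = 0 + (17.5)(2.5) = 43.8 m/s
Δx = v₀t + ½at² = 0·2.5 + 0.5·17.5·2.5² = 54.7 m

Phase 2 (coasting upward): v₀ = 43.8 m/s, a = -9.81 m/s².
v = v₀ + at → t = (0 − 43.8) / -9.81 = 4.46 s
v² = v₀² + 2aΔx → Δx = (0² − 43.8²)/(2·-9.81) = 97.6 m

Phase 3 (free fall): v₀ = 0 m/s, a = -9.81 m/s².
Falls 152 m from rest: t = √(2·152/9.81) = 5.57 s; v = g·t = 54.7 m/s.
Total time = 2.50 + 4.46 + 5.57 = 12.5 s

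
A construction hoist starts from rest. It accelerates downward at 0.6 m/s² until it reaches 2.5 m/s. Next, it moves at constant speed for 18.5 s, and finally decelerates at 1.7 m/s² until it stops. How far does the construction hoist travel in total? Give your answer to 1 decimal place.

53.3 m

Phase 1 (accelerating): v₀ = 0 m/s, a = 0.6 m/s².
v = v₀ + at → t = (2.5 − 0) / 0.6 = 4.17 s
v² = v₀² + 2aΔx → Δx = (2.5² − 0²)/(2·0.6) = 5.21 m

Phase 2 (constant speed): v₀ = 2.50 m/s, a = 0 m/s².
v = v₀ + at = 2.50 + (0)(18.5) = 2.50 m/s
Δx = v₀t + ½at² = 2.50·18.5 + 0.5·0·18.5² = 46.2 m

Phase 3 (decelerating): v₀ = 2.50 m/s, a = -1.7 m/s².
v = v₀ + at → t = (0 − 2.50) / -1.7 = 1.47 s
v² = v₀² + 2aΔx → Δx = (0² − 2.50²)/(2·-1.7) = 1.84 m
Total distance = 5.21 + 46.2 + 1.84 = 53.3 m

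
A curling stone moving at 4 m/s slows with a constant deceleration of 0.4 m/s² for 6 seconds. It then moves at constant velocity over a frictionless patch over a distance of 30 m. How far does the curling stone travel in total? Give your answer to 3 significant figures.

46.8 m

Phase 1 (decelerating): v₀ = 4.00 m/s, a = -0.4 m/s².
v = v₀ + at = 4.00 + (-0.4)(6) = 1.60 m/s
Δx = v₀t + ½at² = 4.00·6 + 0.5·-0.4·6² = 16.8 m

Phase 2 (constant speed): v₀ = 1.60 m/s, a = 0 m/s².
Constant speed: t = d/v = 30/1.60 = 18.8 s
Total distance = 16.8 + 30.0 = 46.8 m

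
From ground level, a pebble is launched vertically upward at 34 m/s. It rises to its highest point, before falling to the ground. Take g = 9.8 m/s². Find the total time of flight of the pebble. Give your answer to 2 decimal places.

Phase 1 (rising): v₀ = 34.0 m/s, a = -9.8 m/s².
v = v₀ + at → t = (0 − 34.0) / -9.8 = 3.47 s
v² = v₀² + 2aΔx → Δx = (0² − 34.0²)/(2·-9.8) = 59.0 m

Phase 2 (falling): v₀ = 0 m/s, a = -9.8 m/s².
Falls 59.0 m from rest: t = √(2·59.0/9.8) = 3.47 s; v = g·t = 34.0 m/s.
Total time = 3.47 + 3.47 = 6.94 s

6.94 s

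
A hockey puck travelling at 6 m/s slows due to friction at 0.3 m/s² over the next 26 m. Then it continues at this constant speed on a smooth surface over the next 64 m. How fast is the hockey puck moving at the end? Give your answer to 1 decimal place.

4.5 m/s

Phase 1 (decelerating): v₀ = 6.00 m/s, a = -0.3 m/s².
v² = v₀² + 2aΔx = 6.00² + 2·-0.3·26 = 20.4 → v = 4.52 m/s
t = (v − v₀)/a = (4.52 − 6.00)/-0.3 = 4.94 s

Phase 2 (constant speed): v₀ = 4.52 m/s, a = 0 m/s².
Constant speed: t = d/v = 64/4.52 = 14.2 s
Final speed = 4.52 m/s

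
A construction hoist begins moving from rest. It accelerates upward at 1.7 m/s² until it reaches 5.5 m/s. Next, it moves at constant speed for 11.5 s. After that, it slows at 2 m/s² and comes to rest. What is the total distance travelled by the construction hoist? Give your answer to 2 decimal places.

Phase 1 (accelerating): v₀ = 0 m/s, a = 1.7 m/s².
v = v₀ + at → t = (5.5 − 0) / 1.7 = 3.24 s
v² = v₀² + 2aΔx → Δx = (5.5² − 0²)/(2·1.7) = 8.90 m

Phase 2 (constant speed): v₀ = 5.50 m/s, a = 0 m/s².
v = v₀ + at = 5.50 + (0)(11.5) = 5.50 m/s
Δx = v₀t + ½at² = 5.50·11.5 + 0.5·0·11.5² = 63.2 m

Phase 3 (decelerating): v₀ = 5.50 m/s, a = -2 m/s².
v = v₀ + at → t = (0 − 5.50) / -2 = 2.75 s
v² = v₀² + 2aΔx → Δx = (0² − 5.50²)/(2·-2) = 7.56 m
Total distance = 8.90 + 63.2 + 7.56 = 79.7 m

79.71 m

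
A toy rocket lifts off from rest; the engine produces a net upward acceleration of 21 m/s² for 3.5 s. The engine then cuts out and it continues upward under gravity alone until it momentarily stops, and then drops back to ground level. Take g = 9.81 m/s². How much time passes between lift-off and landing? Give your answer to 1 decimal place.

20.1 s

Phase 1 (powered ascent): v₀ = 0 m/s, a = 21 m/s².
v = v₀ + at = 0 + (21)(3.5) = 73.5 m/s
Δx = v₀t + ½at² = 0·3.5 + 0.5·21·3.5² = 129 m

Phase 2 (coasting upward): v₀ = 73.5 m/s, a = -9.81 m/s².
v = v₀ + at → t = (0 − 73.5) / -9.81 = 7.49 s
v² = v₀² + 2aΔx → Δx = (0² − 73.5²)/(2·-9.81) = 275 m

Phase 3 (free fall): v₀ = 0 m/s, a = -9.81 m/s².
Falls 404 m from rest: t = √(2·404/9.81) = 9.08 s; v = g·t = 89.0 m/s.
Total time = 3.50 + 7.49 + 9.08 = 20.1 s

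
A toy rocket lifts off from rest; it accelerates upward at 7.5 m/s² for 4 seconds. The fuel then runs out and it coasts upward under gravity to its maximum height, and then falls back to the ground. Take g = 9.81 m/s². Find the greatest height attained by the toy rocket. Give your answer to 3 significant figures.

Phase 1 (powered ascent): v₀ = 0 m/s, a = 7.5 m/s².
v = v₀ + at = 0 + (7.5)(4) = 30.0 m/s
Δx = v₀t + ½at² = 0·4 + 0.5·7.5·4² = 60.0 m

Phase 2 (coasting upward): v₀ = 30.0 m/s, a = -9.81 m/s².
v = v₀ + at → t = (0 − 30.0) / -9.81 = 3.06 s
v² = v₀² + 2aΔx → Δx = (0² − 30.0²)/(2·-9.81) = 45.9 m
Maximum height = 60.0 + 45.9 = 106 m

106 m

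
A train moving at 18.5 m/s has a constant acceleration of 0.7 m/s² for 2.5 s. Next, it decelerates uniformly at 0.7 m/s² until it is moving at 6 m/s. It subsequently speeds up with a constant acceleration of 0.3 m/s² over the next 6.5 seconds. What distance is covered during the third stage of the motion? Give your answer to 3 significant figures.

45.3 m

Phase 1 (accelerating): v₀ = 18.5 m/s, a = 0.7 m/s².
v = v₀ + at = 18.5 + (0.7)(2.5) = 20.2 m/s
Δx = v₀t + ½at² = 18.5·2.5 + 0.5·0.7·2.5² = 48.4 m

Phase 2 (decelerating): v₀ = 20.2 m/s, a = -0.7 m/s².
v = v₀ + at → t = (6 − 20.2) / -0.7 = 20.4 s
v² = v₀² + 2aΔx → Δx = (6² − 20.2²)/(2·-0.7) = 267 m

Phase 3 (accelerating): v₀ = 6.00 m/s, a = 0.3 m/s².
v = v₀ + at = 6.00 + (0.3)(6.5) = 7.95 m/s
Δx = v₀t + ½at² = 6.00·6.5 + 0.5·0.3·6.5² = 45.3 m
Distance in phase 3 = 45.3 m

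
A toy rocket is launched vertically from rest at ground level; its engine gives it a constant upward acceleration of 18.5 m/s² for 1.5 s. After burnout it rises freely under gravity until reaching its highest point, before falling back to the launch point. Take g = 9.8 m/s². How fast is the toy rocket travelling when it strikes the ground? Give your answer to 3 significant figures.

Phase 1 (powered ascent): v₀ = 0 m/s, a = 18.5 m/s².
v = v₀ + at = 0 + (18.5)(1.5) = 27.8 m/s
Δx = v₀t + ½at² = 0·1.5 + 0.5·18.5·1.5² = 20.8 m

Phase 2 (coasting upward): v₀ = 27.8 m/s, a = -9.8 m/s².
v = v₀ + at → t = (0 − 27.8) / -9.8 = 2.83 s
v² = v₀² + 2aΔx → Δx = (0² − 27.8²)/(2·-9.8) = 39.3 m

Phase 3 (free fall): v₀ = 0 m/s, a = -9.8 m/s².
Falls 60.1 m from rest: t = √(2·60.1/9.8) = 3.50 s; v = g·t = 34.3 m/s.
Impact speed = 34.3 m/s

34.3 m/s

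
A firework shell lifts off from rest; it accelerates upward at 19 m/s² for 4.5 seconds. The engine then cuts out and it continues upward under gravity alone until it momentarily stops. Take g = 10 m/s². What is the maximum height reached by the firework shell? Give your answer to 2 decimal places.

Phase 1 (powered ascent): v₀ = 0 m/s, a = 19 m/s².
v = v₀ + at = 0 + (19)(4.5) = 85.5 m/s
Δx = v₀t + ½at² = 0·4.5 + 0.5·19·4.5² = 192 m

Phase 2 (coasting upward): v₀ = 85.5 m/s, a = -10 m/s².
v = v₀ + at → t = (0 − 85.5) / -10 = 8.55 s
v² = v₀² + 2aΔx → Δx = (0² − 85.5²)/(2·-10) = 366 m
Maximum height = 192 + 366 = 558 m

557.89 m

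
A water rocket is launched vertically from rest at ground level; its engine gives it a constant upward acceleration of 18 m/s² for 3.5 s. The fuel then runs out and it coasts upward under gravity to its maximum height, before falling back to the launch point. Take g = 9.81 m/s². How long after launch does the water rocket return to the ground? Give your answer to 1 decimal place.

17.9 s

Phase 1 (powered ascent): v₀ = 0 m/s, a = 18 m/s².
v = v₀ + at = 0 + (18)(3.5) = 63.0 m/s
Δx = v₀t + ½at² = 0·3.5 + 0.5·18·3.5² = 110 m

Phase 2 (coasting upward): v₀ = 63.0 m/s, a = -9.81 m/s².
v = v₀ + at → t = (0 − 63.0) / -9.81 = 6.42 s
v² = v₀² + 2aΔx → Δx = (0² − 63.0²)/(2·-9.81) = 202 m

Phase 3 (free fall): v₀ = 0 m/s, a = -9.81 m/s².
Falls 313 m from rest: t = √(2·313/9.81) = 7.98 s; v = g·t = 78.3 m/s.
Total time = 3.50 + 6.42 + 7.98 = 17.9 s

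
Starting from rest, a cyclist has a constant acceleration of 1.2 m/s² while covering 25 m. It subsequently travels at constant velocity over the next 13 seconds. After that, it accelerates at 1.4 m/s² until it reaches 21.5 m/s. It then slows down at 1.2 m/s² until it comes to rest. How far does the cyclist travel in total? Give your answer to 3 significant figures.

462 m

Phase 1 (accelerating): v₀ = 0 m/s, a = 1.2 m/s².
v² = v₀² + 2aΔx = 0² + 2·1.2·25 = 60.0 → v = 7.75 m/s
t = (v − v₀)/a = (7.75 − 0)/1.2 = 6.45 s

Phase 2 (constant speed): v₀ = 7.75 m/s, a = 0 m/s².
v = v₀ + at = 7.75 + (0)(13) = 7.75 m/s
Δx = v₀t + ½at² = 7.75·13 + 0.5·0·13² = 101 m

Phase 3 (accelerating): v₀ = 7.75 m/s, a = 1.4 m/s².
v = v₀ + at → t = (21.5 − 7.75) / 1.4 = 9.82 s
v² = v₀² + 2aΔx → Δx = (21.5² − 7.75²)/(2·1.4) = 144 m

Phase 4 (decelerating): v₀ = 21.5 m/s, a = -1.2 m/s².
v = v₀ + at → t = (0 − 21.5) / -1.2 = 17.9 s
v² = v₀² + 2aΔx → Δx = (0² − 21.5²)/(2·-1.2) = 193 m
Total distance = 25.0 + 101 + 144 + 193 = 462 m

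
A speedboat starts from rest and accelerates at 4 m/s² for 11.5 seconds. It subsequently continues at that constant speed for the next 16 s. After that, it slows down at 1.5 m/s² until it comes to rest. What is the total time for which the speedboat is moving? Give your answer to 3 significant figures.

Phase 1 (accelerating): v₀ = 0 m/s, a = 4 m/s².
v = v₀ + at = 0 + (4)(11.5) = 46.0 m/s
Δx = v₀t + ½at² = 0·11.5 + 0.5·4·11.5² = 264 m

Phase 2 (constant speed): v₀ = 46.0 m/s, a = 0 m/s².
v = v₀ + at = 46.0 + (0)(16) = 46.0 m/s
Δx = v₀t + ½at² = 46.0·16 + 0.5·0·16² = 736 m

Phase 3 (decelerating): v₀ = 46.0 m/s, a = -1.5 m/s².
v = v₀ + at → t = (0 − 46.0) / -1.5 = 30.7 s
v² = v₀² + 2aΔx → Δx = (0² − 46.0²)/(2·-1.5) = 705 m
Total time = 11.5 + 16.0 + 30.7 = 58.2 s

58.2 s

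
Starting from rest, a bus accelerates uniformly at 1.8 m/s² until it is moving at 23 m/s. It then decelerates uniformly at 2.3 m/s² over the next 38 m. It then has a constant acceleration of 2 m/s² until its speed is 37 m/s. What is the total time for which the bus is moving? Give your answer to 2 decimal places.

Phase 1 (accelerating): v₀ = 0 m/s, a = 1.8 m/s².
v = v₀ + at → t = (23 − 0) / 1.8 = 12.8 s
v² = v₀² + 2aΔx → Δx = (23² − 0²)/(2·1.8) = 147 m

Phase 2 (decelerating): v₀ = 23.0 m/s, a = -2.3 m/s².
v² = v₀² + 2aΔx = 23.0² + 2·-2.3·38 = 354 → v = 18.8 m/s
t = (v − v₀)/a = (18.8 − 23.0)/-2.3 = 1.82 s

Phase 3 (accelerating): v₀ = 18.8 m/s, a = 2 m/s².
v = v₀ + at → t = (37 − 18.8) / 2 = 9.09 s
v² = v₀² + 2aΔx → Δx = (37² − 18.8²)/(2·2) = 254 m
Total time = 12.8 + 1.82 + 9.09 = 23.7 s

23.68 s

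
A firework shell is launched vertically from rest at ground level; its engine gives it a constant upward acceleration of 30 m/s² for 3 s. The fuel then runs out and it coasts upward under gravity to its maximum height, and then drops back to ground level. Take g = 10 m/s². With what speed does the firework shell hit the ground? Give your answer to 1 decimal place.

Phase 1 (powered ascent): v₀ = 0 m/s, a = 30 m/s².
v = v₀ + at = 0 + (30)(3) = 90.0 m/s
Δx = v₀t + ½at² = 0·3 + 0.5·30·3² = 135 m

Phase 2 (coasting upward): v₀ = 90.0 m/s, a = -10 m/s².
v = v₀ + at → t = (0 − 90.0) / -10 = 9.00 s
v² = v₀² + 2aΔx → Δx = (0² − 90.0²)/(2·-10) = 405 m

Phase 3 (free fall): v₀ = 0 m/s, a = -10 m/s².
Falls 540 m from rest: t = √(2·540/10) = 10.4 s; v = g·t = 104 m/s.
Impact speed = 104 m/s

103.9 m/s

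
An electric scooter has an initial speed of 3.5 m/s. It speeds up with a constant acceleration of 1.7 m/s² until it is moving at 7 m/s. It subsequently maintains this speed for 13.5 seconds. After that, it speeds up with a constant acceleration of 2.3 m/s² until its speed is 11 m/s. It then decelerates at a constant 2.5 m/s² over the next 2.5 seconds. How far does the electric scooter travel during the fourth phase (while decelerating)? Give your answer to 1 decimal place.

19.7 m

Phase 1 (accelerating): v₀ = 3.50 m/s, a = 1.7 m/s².
v = v₀ + at → t = (7 − 3.50) / 1.7 = 2.06 s
v² = v₀² + 2aΔx → Δx = (7² − 3.50²)/(2·1.7) = 10.8 m

Phase 2 (constant speed): v₀ = 7.00 m/s, a = 0 m/s².
v = v₀ + at = 7.00 + (0)(13.5) = 7.00 m/s
Δx = v₀t + ½at² = 7.00·13.5 + 0.5·0·13.5² = 94.5 m

Phase 3 (accelerating): v₀ = 7.00 m/s, a = 2.3 m/s².
v = v₀ + at → t = (11 − 7.00) / 2.3 = 1.74 s
v² = v₀² + 2aΔx → Δx = (11² − 7.00²)/(2·2.3) = 15.7 m

Phase 4 (decelerating): v₀ = 11.0 m/s, a = -2.5 m/s².
v = v₀ + at = 11.0 + (-2.5)(2.5) = 4.75 m/s
Δx = v₀t + ½at² = 11.0·2.5 + 0.5·-2.5·2.5² = 19.7 m
Distance in phase 4 = 19.7 m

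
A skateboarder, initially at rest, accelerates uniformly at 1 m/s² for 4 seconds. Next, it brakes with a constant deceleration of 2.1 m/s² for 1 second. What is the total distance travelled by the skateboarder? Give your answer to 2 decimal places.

Phase 1 (accelerating): v₀ = 0 m/s, a = 1 m/s².
v = v₀ + at = 0 + (1)(4) = 4.00 m/s
Δx = v₀t + ½at² = 0·4 + 0.5·1·4² = 8.00 m

Phase 2 (decelerating): v₀ = 4.00 m/s, a = -2.1 m/s².
v = v₀ + at = 4.00 + (-2.1)(1) = 1.90 m/s
Δx = v₀t + ½at² = 4.00·1 + 0.5·-2.1·1² = 2.95 m
Total distance = 8.00 + 2.95 = 10.9 m

10.95 m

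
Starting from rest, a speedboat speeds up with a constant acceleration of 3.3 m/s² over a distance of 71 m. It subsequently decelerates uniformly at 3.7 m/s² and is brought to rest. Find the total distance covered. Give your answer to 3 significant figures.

134 m

Phase 1 (accelerating): v₀ = 0 m/s, a = 3.3 m/s².
v² = v₀² + 2aΔx = 0² + 2·3.3·71 = 469 → v = 21.6 m/s
t = (v − v₀)/a = (21.6 − 0)/3.3 = 6.56 s

Phase 2 (decelerating): v₀ = 21.6 m/s, a = -3.7 m/s².
v = v₀ + at → t = (0 − 21.6) / -3.7 = 5.85 s
v² = v₀² + 2aΔx → Δx = (0² − 21.6²)/(2·-3.7) = 63.3 m
Total distance = 71.0 + 63.3 = 134 m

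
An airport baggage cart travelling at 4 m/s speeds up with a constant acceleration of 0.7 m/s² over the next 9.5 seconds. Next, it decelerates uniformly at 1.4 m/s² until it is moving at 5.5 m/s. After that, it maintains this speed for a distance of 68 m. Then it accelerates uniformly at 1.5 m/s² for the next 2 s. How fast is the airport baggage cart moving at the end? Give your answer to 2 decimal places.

Phase 1 (accelerating): v₀ = 4.00 m/s, a = 0.7 m/s².
v = v₀ + at = 4.00 + (0.7)(9.5) = 10.6 m/s
Δx = v₀t + ½at² = 4.00·9.5 + 0.5·0.7·9.5² = 69.6 m

Phase 2 (decelerating): v₀ = 10.6 m/s, a = -1.4 m/s².
v = v₀ + at → t = (5.5 − 10.6) / -1.4 = 3.68 s
v² = v₀² + 2aΔx → Δx = (5.5² − 10.6²)/(2·-1.4) = 29.7 m

Phase 3 (constant speed): v₀ = 5.50 m/s, a = 0 m/s².
Constant speed: t = d/v = 68/5.50 = 12.4 s

Phase 4 (accelerating): v₀ = 5.50 m/s, a = 1.5 m/s².
v = v₀ + at = 5.50 + (1.5)(2) = 8.50 m/s
Δx = v₀t + ½at² = 5.50·2 + 0.5·1.5·2² = 14.0 m
Final speed = 8.50 m/s

8.50 m/s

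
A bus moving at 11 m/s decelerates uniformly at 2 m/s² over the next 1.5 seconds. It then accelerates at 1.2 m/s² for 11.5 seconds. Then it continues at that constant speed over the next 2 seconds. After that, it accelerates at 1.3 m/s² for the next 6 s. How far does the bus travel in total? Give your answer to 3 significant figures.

Phase 1 (decelerating): v₀ = 11.0 m/s, a = -2 m/s².
v = v₀ + at = 11.0 + (-2)(1.5) = 8.00 m/s
Δx = v₀t + ½at² = 11.0·1.5 + 0.5·-2·1.5² = 14.2 m

Phase 2 (accelerating): v₀ = 8.00 m/s, a = 1.2 m/s².
v = v₀ + at = 8.00 + (1.2)(11.5) = 21.8 m/s
Δx = v₀t + ½at² = 8.00·11.5 + 0.5·1.2·11.5² = 171 m

Phase 3 (constant speed): v₀ = 21.8 m/s, a = 0 m/s².
v = v₀ + at = 21.8 + (0)(2) = 21.8 m/s
Δx = v₀t + ½at² = 21.8·2 + 0.5·0·2² = 43.6 m

Phase 4 (accelerating): v₀ = 21.8 m/s, a = 1.3 m/s².
v = v₀ + at = 21.8 + (1.3)(6) = 29.6 m/s
Δx = v₀t + ½at² = 21.8·6 + 0.5·1.3·6² = 154 m
Total distance = 14.2 + 171 + 43.6 + 154 = 383 m

383 m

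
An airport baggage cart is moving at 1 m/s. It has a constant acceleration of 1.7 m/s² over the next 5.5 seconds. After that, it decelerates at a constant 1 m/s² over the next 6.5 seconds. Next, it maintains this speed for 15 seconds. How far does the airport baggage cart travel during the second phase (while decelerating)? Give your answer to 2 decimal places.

Phase 1 (accelerating): v₀ = 1.00 m/s, a = 1.7 m/s².
v = v₀ + at = 1.00 + (1.7)(5.5) = 10.3 m/s
Δx = v₀t + ½at² = 1.00·5.5 + 0.5·1.7·5.5² = 31.2 m

Phase 2 (decelerating): v₀ = 10.3 m/s, a = -1 m/s².
v = v₀ + at = 10.3 + (-1)(6.5) = 3.85 m/s
Δx = v₀t + ½at² = 10.3·6.5 + 0.5·-1·6.5² = 46.1 m
Distance in phase 2 = 46.1 m

46.15 m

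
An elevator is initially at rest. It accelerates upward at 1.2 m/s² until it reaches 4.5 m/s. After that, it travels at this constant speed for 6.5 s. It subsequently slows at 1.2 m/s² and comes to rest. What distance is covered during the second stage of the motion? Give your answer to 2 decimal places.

29.25 m

Phase 1 (accelerating): v₀ = 0 m/s, a = 1.2 m/s².
v = v₀ + at → t = (4.5 − 0) / 1.2 = 3.75 s
v² = v₀² + 2aΔx → Δx = (4.5² − 0²)/(2·1.2) = 8.44 m

Phase 2 (constant speed): v₀ = 4.50 m/s, a = 0 m/s².
v = v₀ + at = 4.50 + (0)(6.5) = 4.50 m/s
Δx = v₀t + ½at² = 4.50·6.5 + 0.5·0·6.5² = 29.2 m
Distance in phase 2 = 29.2 m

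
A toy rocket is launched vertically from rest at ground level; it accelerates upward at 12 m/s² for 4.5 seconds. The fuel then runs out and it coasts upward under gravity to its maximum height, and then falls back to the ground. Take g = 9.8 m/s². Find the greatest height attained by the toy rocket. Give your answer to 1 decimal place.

Phase 1 (powered ascent): v₀ = 0 m/s, a = 12 m/s².
v = v₀ + at = 0 + (12)(4.5) = 54.0 m/s
Δx = v₀t + ½at² = 0·4.5 + 0.5·12·4.5² = 122 m

Phase 2 (coasting upward): v₀ = 54.0 m/s, a = -9.8 m/s².
v = v₀ + at → t = (0 − 54.0) / -9.8 = 5.51 s
v² = v₀² + 2aΔx → Δx = (0² − 54.0²)/(2·-9.8) = 149 m
Maximum height = 122 + 149 = 270 m

270.3 m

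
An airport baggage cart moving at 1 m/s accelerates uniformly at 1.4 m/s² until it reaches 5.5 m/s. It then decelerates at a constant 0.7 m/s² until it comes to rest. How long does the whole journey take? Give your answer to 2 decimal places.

11.07 s

Phase 1 (accelerating): v₀ = 1.00 m/s, a = 1.4 m/s².
v = v₀ + at → t = (5.5 − 1.00) / 1.4 = 3.21 s
v² = v₀² + 2aΔx → Δx = (5.5² − 1.00²)/(2·1.4) = 10.4 m

Phase 2 (decelerating): v₀ = 5.50 m/s, a = -0.7 m/s².
v = v₀ + at → t = (0 − 5.50) / -0.7 = 7.86 s
v² = v₀² + 2aΔx → Δx = (0² − 5.50²)/(2·-0.7) = 21.6 m
Total time = 3.21 + 7.86 = 11.1 s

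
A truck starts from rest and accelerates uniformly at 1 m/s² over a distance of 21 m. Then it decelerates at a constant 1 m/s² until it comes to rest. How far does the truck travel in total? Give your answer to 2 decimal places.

Phase 1 (accelerating): v₀ = 0 m/s, a = 1 m/s².
v² = v₀² + 2aΔx = 0² + 2·1·21 = 42.0 → v = 6.48 m/s
t = (v − v₀)/a = (6.48 − 0)/1 = 6.48 s

Phase 2 (decelerating): v₀ = 6.48 m/s, a = -1 m/s².
v = v₀ + at → t = (0 − 6.48) / -1 = 6.48 s
v² = v₀² + 2aΔx → Δx = (0² − 6.48²)/(2·-1) = 21.0 m
Total distance = 21.0 + 21.0 = 42.0 m

42.00 m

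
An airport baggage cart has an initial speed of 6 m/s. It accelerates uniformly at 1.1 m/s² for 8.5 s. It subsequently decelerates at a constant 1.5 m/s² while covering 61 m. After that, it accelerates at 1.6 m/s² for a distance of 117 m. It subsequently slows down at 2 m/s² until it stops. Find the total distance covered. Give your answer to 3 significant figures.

Phase 1 (accelerating): v₀ = 6.00 m/s, a = 1.1 m/s².
v = v₀ + at = 6.00 + (1.1)(8.5) = 15.4 m/s
Δx = v₀t + ½at² = 6.00·8.5 + 0.5·1.1·8.5² = 90.7 m

Phase 2 (decelerating): v₀ = 15.4 m/s, a = -1.5 m/s².
v² = v₀² + 2aΔx = 15.4² + 2·-1.5·61 = 52.6 → v = 7.25 m/s
t = (v − v₀)/a = (7.25 − 15.4)/-1.5 = 5.40 s

Phase 3 (accelerating): v₀ = 7.25 m/s, a = 1.6 m/s².
v² = v₀² + 2aΔx = 7.25² + 2·1.6·117 = 427 → v = 20.7 m/s
t = (v − v₀)/a = (20.7 − 7.25)/1.6 = 8.38 s

Phase 4 (decelerating): v₀ = 20.7 m/s, a = -2 m/s².
v = v₀ + at → t = (0 − 20.7) / -2 = 10.3 s
v² = v₀² + 2aΔx → Δx = (0² − 20.7²)/(2·-2) = 107 m
Total distance = 90.7 + 61.0 + 117 + 107 = 375 m

375 m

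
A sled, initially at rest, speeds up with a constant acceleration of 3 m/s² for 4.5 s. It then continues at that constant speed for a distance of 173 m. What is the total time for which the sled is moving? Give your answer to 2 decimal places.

Phase 1 (accelerating): v₀ = 0 m/s, a = 3 m/s².
v = v₀ + at = 0 + (3)(4.5) = 13.5 m/s
Δx = v₀t + ½at² = 0·4.5 + 0.5·3·4.5² = 30.4 m

Phase 2 (constant speed): v₀ = 13.5 m/s, a = 0 m/s².
Constant speed: t = d/v = 173/13.5 = 12.8 s
Total time = 4.50 + 12.8 = 17.3 s

17.31 s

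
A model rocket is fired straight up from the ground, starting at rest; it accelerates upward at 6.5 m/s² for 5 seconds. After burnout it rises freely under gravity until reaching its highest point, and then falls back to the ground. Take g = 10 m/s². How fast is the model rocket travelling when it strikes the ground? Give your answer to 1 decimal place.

Phase 1 (powered ascent): v₀ = 0 m/s, a = 6.5 m/s².
v = v₀ + at = 0 + (6.5)(5) = 32.5 m/s
Δx = v₀t + ½at² = 0·5 + 0.5·6.5·5² = 81.2 m

Phase 2 (coasting upward): v₀ = 32.5 m/s, a = -10 m/s².
v = v₀ + at → t = (0 − 32.5) / -10 = 3.25 s
v² = v₀² + 2aΔx → Δx = (0² − 32.5²)/(2·-10) = 52.8 m

Phase 3 (free fall): v₀ = 0 m/s, a = -10 m/s².
Falls 134 m from rest: t = √(2·134/10) = 5.18 s; v = g·t = 51.8 m/s.
Impact speed = 51.8 m/s

51.8 m/s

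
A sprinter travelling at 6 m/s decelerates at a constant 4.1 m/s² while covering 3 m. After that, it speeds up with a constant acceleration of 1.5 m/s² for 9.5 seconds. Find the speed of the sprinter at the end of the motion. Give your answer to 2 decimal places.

17.63 m/s

Phase 1 (decelerating): v₀ = 6.00 m/s, a = -4.1 m/s².
v² = v₀² + 2aΔx = 6.00² + 2·-4.1·3 = 11.4 → v = 3.38 m/s
t = (v − v₀)/a = (3.38 − 6.00)/-4.1 = 0.640 s

Phase 2 (accelerating): v₀ = 3.38 m/s, a = 1.5 m/s².
v = v₀ + at = 3.38 + (1.5)(9.5) = 17.6 m/s
Δx = v₀t + ½at² = 3.38·9.5 + 0.5·1.5·9.5² = 99.8 m
Final speed = 17.6 m/s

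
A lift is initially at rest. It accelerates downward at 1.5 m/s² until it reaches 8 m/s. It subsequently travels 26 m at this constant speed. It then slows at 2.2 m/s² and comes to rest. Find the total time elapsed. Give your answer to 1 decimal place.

Phase 1 (accelerating): v₀ = 0 m/s, a = 1.5 m/s².
v = v₀ + at → t = (8 − 0) / 1.5 = 5.33 s
v² = v₀² + 2aΔx → Δx = (8² − 0²)/(2·1.5) = 21.3 m

Phase 2 (constant speed): v₀ = 8.00 m/s, a = 0 m/s².
Constant speed: t = d/v = 26/8.00 = 3.25 s

Phase 3 (decelerating): v₀ = 8.00 m/s, a = -2.2 m/s².
v = v₀ + at → t = (0 − 8.00) / -2.2 = 3.64 s
v² = v₀² + 2aΔx → Δx = (0² − 8.00²)/(2·-2.2) = 14.5 m
Total time = 5.33 + 3.25 + 3.64 = 12.2 s

12.2 s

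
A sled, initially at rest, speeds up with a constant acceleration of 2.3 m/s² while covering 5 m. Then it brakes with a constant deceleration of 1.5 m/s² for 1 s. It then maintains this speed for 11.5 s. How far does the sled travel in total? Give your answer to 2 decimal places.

46.95 m

Phase 1 (accelerating): v₀ = 0 m/s, a = 2.3 m/s².
v² = v₀² + 2aΔx = 0² + 2·2.3·5 = 23.0 → v = 4.80 m/s
t = (v − v₀)/a = (4.80 − 0)/2.3 = 2.09 s

Phase 2 (decelerating): v₀ = 4.80 m/s, a = -1.5 m/s².
v = v₀ + at = 4.80 + (-1.5)(1) = 3.30 m/s
Δx = v₀t + ½at² = 4.80·1 + 0.5·-1.5·1² = 4.05 m

Phase 3 (constant speed): v₀ = 3.30 m/s, a = 0 m/s².
v = v₀ + at = 3.30 + (0)(11.5) = 3.30 m/s
Δx = v₀t + ½at² = 3.30·11.5 + 0.5·0·11.5² = 37.9 m
Total distance = 5.00 + 4.05 + 37.9 = 46.9 m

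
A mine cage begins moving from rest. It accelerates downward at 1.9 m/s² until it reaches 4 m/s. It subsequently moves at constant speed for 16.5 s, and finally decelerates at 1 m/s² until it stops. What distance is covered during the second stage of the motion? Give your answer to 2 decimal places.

Phase 1 (accelerating): v₀ = 0 m/s, a = 1.9 m/s².
v = v₀ + at → t = (4 − 0) / 1.9 = 2.11 s
v² = v₀² + 2aΔx → Δx = (4² − 0²)/(2·1.9) = 4.21 m

Phase 2 (constant speed): v₀ = 4.00 m/s, a = 0 m/s².
v = v₀ + at = 4.00 + (0)(16.5) = 4.00 m/s
Δx = v₀t + ½at² = 4.00·16.5 + 0.5·0·16.5² = 66.0 m
Distance in phase 2 = 66.0 m

66.00 m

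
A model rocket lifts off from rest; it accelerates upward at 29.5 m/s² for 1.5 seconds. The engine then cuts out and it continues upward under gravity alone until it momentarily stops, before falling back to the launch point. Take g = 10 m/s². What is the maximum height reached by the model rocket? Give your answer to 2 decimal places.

131.09 m

Phase 1 (powered ascent): v₀ = 0 m/s, a = 29.5 m/s².
v = v₀ + at = 0 + (29.5)(1.5) = 44.2 m/s
Δx = v₀t + ½at² = 0·1.5 + 0.5·29.5·1.5² = 33.2 m

Phase 2 (coasting upward): v₀ = 44.2 m/s, a = -10 m/s².
v = v₀ + at → t = (0 − 44.2) / -10 = 4.42 s
v² = v₀² + 2aΔx → Δx = (0² − 44.2²)/(2·-10) = 97.9 m
Maximum height = 33.2 + 97.9 = 131 m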